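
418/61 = 418/61 = 6.85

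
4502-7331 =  - 2829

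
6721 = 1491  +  5230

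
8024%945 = 464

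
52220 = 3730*14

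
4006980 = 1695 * 2364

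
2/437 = 2/437 = 0.00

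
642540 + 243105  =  885645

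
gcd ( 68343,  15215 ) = 1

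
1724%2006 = 1724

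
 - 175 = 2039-2214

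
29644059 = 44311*669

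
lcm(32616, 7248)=65232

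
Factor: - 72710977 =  - 72710977^1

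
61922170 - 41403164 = 20519006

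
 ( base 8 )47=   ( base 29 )1a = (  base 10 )39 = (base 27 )1C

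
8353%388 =205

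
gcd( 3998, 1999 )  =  1999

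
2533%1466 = 1067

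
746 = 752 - 6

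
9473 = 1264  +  8209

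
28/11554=14/5777 = 0.00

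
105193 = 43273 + 61920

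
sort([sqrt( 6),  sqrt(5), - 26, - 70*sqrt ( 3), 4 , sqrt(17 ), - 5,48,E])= [-70*sqrt( 3), - 26,- 5,sqrt( 5), sqrt ( 6 ), E, 4, sqrt (17 ), 48 ]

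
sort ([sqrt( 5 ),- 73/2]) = [-73/2, sqrt( 5 )]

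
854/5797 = 854/5797 = 0.15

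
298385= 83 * 3595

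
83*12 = 996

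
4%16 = 4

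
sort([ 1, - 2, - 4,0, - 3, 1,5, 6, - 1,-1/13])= [ - 4 , - 3, - 2, - 1,-1/13,0, 1,  1,5  ,  6]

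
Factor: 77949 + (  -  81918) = -3969 = -3^4*7^2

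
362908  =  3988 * 91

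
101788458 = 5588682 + 96199776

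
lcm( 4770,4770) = 4770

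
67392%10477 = 4530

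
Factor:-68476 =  - 2^2*17^1*19^1*53^1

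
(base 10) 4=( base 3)11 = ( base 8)4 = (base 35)4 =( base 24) 4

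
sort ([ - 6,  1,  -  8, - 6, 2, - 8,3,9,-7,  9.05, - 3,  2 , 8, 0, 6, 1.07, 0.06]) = [ -8,-8, - 7,  -  6, - 6, -3  ,  0 , 0.06,1,  1.07, 2 , 2, 3, 6,8,9,9.05 ]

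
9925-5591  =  4334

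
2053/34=60+13/34 =60.38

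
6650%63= 35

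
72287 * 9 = 650583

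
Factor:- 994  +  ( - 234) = -1228 = - 2^2*307^1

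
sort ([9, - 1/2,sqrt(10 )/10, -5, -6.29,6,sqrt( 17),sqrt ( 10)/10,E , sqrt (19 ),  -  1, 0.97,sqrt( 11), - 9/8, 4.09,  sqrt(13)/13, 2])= [ - 6.29, - 5, - 9/8, - 1, -1/2, sqrt(13)/13, sqrt( 10)/10,sqrt( 10 ) /10, 0.97,2,E,sqrt( 11 ), 4.09, sqrt(17) , sqrt(19 ),6,9 ]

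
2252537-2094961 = 157576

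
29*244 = 7076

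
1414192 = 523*2704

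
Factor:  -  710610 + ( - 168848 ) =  - 879458 = - 2^1*439729^1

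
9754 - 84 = 9670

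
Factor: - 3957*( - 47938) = 2^1*3^1*11^1*1319^1*2179^1  =  189690666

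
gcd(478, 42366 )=2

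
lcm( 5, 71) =355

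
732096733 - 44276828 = 687819905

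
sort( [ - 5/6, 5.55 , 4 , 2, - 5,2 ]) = [ - 5, - 5/6,2, 2 , 4,5.55] 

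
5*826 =4130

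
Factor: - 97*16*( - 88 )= 2^7*11^1 * 97^1 = 136576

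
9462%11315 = 9462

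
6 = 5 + 1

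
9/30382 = 9/30382 = 0.00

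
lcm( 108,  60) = 540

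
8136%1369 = 1291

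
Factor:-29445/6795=-13/3= -3^(-1 )* 13^1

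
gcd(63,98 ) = 7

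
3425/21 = 163 + 2/21  =  163.10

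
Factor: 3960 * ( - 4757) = -2^3*3^2*5^1*11^1*67^1*71^1=- 18837720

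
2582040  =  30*86068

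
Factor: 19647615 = 3^1*5^1*13^1*19^1*5303^1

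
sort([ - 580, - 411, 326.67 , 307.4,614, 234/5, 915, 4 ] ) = [ - 580,-411, 4, 234/5, 307.4, 326.67,614, 915]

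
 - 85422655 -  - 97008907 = 11586252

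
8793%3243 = 2307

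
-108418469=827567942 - 935986411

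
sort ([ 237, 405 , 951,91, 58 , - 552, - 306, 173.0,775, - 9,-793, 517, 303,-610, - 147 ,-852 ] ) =[ - 852, - 793 , - 610, - 552, - 306, - 147, - 9, 58,91, 173.0,237, 303, 405, 517, 775,951 ]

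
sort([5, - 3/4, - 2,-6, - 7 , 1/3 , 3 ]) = [-7, - 6, - 2, - 3/4,1/3,3,5] 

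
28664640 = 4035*7104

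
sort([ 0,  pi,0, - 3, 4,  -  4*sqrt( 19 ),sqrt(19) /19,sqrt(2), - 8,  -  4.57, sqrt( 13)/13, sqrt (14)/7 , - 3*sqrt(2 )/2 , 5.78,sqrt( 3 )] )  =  [  -  4 * sqrt( 19 ),- 8,  -  4.57, - 3,-3*sqrt( 2) /2,0 , 0,sqrt( 19) /19, sqrt( 13 )/13, sqrt( 14)/7,sqrt ( 2), sqrt( 3 ),pi, 4,  5.78 ]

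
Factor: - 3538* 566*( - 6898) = 2^3*29^1*61^1*283^1*3449^1 = 13813300184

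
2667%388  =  339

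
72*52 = 3744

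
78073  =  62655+15418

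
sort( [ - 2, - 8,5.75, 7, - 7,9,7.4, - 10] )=[  -  10, - 8, - 7, - 2,5.75,7, 7.4,9]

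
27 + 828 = 855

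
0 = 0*460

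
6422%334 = 76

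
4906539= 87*56397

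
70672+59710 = 130382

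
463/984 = 463/984  =  0.47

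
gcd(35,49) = 7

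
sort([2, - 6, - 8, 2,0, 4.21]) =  [ - 8, - 6, 0, 2, 2,4.21]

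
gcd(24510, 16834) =38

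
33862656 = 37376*906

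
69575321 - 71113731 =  - 1538410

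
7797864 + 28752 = 7826616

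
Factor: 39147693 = 3^1*13^1*1003787^1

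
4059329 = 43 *94403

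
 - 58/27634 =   -  1 + 13788/13817 = - 0.00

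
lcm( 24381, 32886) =1414098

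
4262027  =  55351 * 77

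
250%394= 250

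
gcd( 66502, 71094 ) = 82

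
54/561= 18/187 = 0.10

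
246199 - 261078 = -14879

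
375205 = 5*75041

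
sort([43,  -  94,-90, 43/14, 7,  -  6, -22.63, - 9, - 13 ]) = [-94, - 90,- 22.63, - 13, - 9, - 6,43/14,7,  43 ]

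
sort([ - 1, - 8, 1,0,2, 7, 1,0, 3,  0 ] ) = [-8, - 1, 0,0,0,1, 1, 2, 3, 7]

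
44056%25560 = 18496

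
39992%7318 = 3402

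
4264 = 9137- 4873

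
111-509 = -398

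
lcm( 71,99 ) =7029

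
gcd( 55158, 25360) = 634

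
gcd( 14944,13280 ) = 32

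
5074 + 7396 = 12470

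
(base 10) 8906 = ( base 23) GJ5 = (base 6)105122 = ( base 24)fb2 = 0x22ca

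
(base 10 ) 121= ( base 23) 56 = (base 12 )A1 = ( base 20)61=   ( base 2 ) 1111001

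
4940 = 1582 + 3358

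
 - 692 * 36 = - 24912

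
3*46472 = 139416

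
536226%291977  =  244249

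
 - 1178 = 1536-2714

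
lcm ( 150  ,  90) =450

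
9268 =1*9268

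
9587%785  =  167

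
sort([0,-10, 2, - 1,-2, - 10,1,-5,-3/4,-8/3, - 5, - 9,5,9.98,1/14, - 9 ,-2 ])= [-10, - 10,- 9, - 9, - 5,  -  5, - 8/3,-2, - 2, - 1, - 3/4,0,1/14,1,2,5,9.98] 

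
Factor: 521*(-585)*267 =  - 3^3*5^1 * 13^1 * 89^1 * 521^1 = -81377595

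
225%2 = 1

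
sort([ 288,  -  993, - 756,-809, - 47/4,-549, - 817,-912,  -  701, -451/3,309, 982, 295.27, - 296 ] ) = [ - 993 , - 912, - 817,-809,-756,  -  701, - 549, - 296, - 451/3, - 47/4,288, 295.27, 309,982] 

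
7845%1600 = 1445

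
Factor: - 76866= - 2^1*3^1 *23^1*557^1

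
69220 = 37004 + 32216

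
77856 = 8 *9732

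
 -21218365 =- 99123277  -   - 77904912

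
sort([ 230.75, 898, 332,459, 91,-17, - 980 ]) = [ - 980, - 17,91,230.75, 332,459, 898]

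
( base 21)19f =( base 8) 1205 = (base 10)645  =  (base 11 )537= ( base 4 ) 22011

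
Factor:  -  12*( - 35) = 2^2*3^1*5^1*7^1 = 420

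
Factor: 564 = 2^2*3^1 * 47^1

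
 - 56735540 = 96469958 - 153205498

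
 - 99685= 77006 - 176691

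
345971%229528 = 116443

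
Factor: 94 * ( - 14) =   -  1316 = - 2^2 * 7^1*47^1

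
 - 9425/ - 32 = 294  +  17/32 = 294.53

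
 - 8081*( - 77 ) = 622237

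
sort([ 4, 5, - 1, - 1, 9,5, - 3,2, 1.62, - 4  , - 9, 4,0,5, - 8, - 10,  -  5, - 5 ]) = [ - 10, - 9,  -  8, - 5, - 5, - 4,-3, - 1, - 1 , 0 , 1.62, 2,4, 4, 5,5,5, 9 ]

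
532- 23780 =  - 23248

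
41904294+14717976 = 56622270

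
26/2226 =13/1113 =0.01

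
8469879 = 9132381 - 662502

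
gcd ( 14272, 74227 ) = 1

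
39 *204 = 7956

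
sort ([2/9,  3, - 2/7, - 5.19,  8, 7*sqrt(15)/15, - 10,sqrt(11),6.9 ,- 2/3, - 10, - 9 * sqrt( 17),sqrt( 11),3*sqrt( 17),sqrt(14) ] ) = [ - 9*sqrt(17), - 10, - 10, -5.19, - 2/3 , - 2/7,2/9, 7*sqrt( 15)/15,  3, sqrt( 11),sqrt ( 11),sqrt( 14), 6.9, 8,3*sqrt (17 ) ] 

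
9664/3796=2 + 518/949= 2.55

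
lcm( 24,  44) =264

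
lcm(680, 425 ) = 3400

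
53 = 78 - 25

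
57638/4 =14409+ 1/2 = 14409.50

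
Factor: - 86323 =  - 86323^1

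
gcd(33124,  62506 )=2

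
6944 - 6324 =620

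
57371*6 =344226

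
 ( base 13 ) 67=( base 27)34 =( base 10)85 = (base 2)1010101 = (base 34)2h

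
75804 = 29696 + 46108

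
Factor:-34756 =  - 2^2*8689^1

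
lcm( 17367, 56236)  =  1180956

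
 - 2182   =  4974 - 7156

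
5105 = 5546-441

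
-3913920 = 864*( - 4530) 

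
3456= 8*432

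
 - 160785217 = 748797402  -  909582619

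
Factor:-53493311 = - 419^1 * 127669^1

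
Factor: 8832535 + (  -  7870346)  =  163^1*5903^1= 962189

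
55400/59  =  55400/59 = 938.98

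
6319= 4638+1681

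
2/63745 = 2/63745 = 0.00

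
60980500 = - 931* ( - 65500 )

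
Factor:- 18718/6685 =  - 2^1 * 5^( - 1 ) * 7^1= - 14/5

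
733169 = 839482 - 106313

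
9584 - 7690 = 1894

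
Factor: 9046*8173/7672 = 2^(  -  2)* 7^ ( - 1 )*11^1* 137^( - 1)*743^1*4523^1 = 36966479/3836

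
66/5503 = 66/5503 = 0.01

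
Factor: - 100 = -2^2*5^2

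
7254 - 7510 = - 256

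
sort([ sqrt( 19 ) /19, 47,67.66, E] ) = [ sqrt( 19) /19, E,47,67.66 ] 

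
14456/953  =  15 + 161/953 = 15.17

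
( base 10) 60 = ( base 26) 28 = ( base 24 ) 2C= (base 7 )114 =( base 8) 74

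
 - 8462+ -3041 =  - 11503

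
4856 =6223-1367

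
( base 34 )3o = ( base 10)126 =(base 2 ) 1111110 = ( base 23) 5B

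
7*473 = 3311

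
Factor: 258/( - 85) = -2^1* 3^1*5^ (-1)*17^( - 1)*43^1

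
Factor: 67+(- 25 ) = 42= 2^1*3^1*7^1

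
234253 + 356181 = 590434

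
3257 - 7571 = -4314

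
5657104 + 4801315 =10458419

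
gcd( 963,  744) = 3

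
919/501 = 1+418/501 = 1.83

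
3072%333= 75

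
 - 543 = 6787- 7330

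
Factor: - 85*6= - 2^1*3^1*5^1*17^1 = -510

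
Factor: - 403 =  - 13^1*31^1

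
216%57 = 45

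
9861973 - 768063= 9093910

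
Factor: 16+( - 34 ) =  -2^1*3^2=-18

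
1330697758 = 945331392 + 385366366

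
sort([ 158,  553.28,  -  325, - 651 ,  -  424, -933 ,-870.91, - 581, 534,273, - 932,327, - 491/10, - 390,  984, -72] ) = [ - 933, - 932, - 870.91,-651, - 581, - 424,-390, - 325, - 72, - 491/10,158, 273,327,534,553.28 , 984]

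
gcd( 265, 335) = 5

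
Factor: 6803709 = 3^1*11^2*18743^1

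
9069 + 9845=18914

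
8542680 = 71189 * 120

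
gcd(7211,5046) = 1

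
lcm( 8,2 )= 8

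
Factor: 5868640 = 2^5*5^1 * 43^1*853^1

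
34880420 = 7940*4393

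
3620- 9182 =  - 5562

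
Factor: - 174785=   -  5^1*13^1*2689^1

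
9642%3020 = 582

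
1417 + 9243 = 10660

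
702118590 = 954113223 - 251994633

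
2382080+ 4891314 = 7273394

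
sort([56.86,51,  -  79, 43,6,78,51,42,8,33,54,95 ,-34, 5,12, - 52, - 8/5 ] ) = [ - 79, - 52, - 34, - 8/5,5, 6, 8,12, 33,42,43,51,51,54,56.86,78 , 95 ]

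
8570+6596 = 15166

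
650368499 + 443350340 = 1093718839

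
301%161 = 140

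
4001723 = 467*8569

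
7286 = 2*3643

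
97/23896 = 97/23896 = 0.00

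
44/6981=44/6981 = 0.01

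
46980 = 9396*5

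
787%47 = 35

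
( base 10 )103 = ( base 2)1100111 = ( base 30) 3d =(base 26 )3p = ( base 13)7c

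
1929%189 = 39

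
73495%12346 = 11765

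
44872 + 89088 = 133960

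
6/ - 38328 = -1 + 6387/6388 = - 0.00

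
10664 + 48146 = 58810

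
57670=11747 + 45923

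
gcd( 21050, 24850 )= 50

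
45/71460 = 1/1588=0.00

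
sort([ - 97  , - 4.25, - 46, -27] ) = [-97,- 46, - 27, - 4.25 ]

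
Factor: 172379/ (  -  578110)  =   - 2^( - 1 )*5^( - 1 )*13^(  -  1)*223^1*773^1*4447^( - 1)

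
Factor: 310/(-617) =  - 2^1*5^1*31^1 *617^( - 1 )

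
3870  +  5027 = 8897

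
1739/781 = 2 + 177/781 = 2.23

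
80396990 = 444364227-363967237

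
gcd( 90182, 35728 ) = 2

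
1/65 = 1/65 = 0.02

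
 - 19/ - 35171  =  19/35171=0.00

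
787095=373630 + 413465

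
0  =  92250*0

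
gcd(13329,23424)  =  3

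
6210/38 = 3105/19 = 163.42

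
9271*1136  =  10531856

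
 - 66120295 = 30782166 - 96902461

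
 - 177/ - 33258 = 59/11086=0.01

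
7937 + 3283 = 11220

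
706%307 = 92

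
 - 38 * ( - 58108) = 2208104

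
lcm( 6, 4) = 12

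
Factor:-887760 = -2^4*3^4*5^1*137^1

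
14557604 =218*66778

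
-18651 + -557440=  - 576091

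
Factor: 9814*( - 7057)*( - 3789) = 2^1*3^2 * 7^1*421^1*701^1*7057^1=262416281022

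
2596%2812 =2596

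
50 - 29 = 21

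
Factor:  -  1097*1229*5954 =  - 8027260202 = - 2^1*13^1*229^1*1097^1 * 1229^1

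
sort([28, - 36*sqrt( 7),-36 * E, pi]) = [  -  36*E,-36*sqrt( 7 ), pi, 28]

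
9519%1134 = 447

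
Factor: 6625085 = 5^1*1325017^1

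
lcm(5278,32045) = 448630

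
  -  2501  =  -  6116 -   -  3615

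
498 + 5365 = 5863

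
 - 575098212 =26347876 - 601446088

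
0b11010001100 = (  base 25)2H1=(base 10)1676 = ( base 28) 23O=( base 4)122030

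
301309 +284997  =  586306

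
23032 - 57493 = - 34461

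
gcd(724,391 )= 1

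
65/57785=1/889 = 0.00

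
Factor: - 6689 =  - 6689^1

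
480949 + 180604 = 661553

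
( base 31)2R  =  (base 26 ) 3b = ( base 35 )2J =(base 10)89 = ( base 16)59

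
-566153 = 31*( - 18263 ) 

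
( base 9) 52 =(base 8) 57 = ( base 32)1F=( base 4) 233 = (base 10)47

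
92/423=92/423 = 0.22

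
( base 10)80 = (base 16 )50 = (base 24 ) 38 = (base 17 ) 4c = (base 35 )2a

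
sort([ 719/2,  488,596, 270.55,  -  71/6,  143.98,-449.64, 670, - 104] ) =[-449.64, - 104, - 71/6,143.98, 270.55,  719/2, 488,596,670 ]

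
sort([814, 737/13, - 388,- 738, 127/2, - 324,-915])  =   [-915, - 738 , - 388,-324,737/13,127/2, 814]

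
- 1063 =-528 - 535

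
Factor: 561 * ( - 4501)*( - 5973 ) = 15082189353 = 3^2 * 7^1*11^2*17^1*181^1 * 643^1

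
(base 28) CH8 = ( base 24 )H44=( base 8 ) 23244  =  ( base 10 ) 9892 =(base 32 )9L4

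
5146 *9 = 46314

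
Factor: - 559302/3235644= - 93217/539274 = - 2^ (  -  1)*3^( - 1)*17^ ( - 2)  *31^2*97^1*311^(  -  1)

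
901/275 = 3 + 76/275 = 3.28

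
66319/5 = 13263+4/5 = 13263.80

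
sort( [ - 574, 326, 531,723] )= [ - 574,326, 531,  723]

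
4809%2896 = 1913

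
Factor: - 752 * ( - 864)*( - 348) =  - 2^11* 3^4*29^1*47^1  =  -226105344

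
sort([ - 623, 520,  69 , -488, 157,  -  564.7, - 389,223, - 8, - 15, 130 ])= [ - 623,-564.7, - 488, - 389, - 15, - 8, 69 , 130, 157, 223,520]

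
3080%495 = 110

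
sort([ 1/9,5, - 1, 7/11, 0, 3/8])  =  [ - 1,0,  1/9 , 3/8,7/11,5]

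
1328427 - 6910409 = -5581982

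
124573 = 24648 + 99925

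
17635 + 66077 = 83712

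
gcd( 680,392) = 8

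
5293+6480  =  11773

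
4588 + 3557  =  8145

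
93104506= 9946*9361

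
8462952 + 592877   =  9055829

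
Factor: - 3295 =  - 5^1*659^1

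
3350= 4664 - 1314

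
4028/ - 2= - 2014 + 0/1 = - 2014.00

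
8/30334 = 4/15167 =0.00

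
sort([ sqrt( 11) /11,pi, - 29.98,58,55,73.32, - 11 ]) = [ - 29.98,-11, sqrt(11)/11,pi, 55,58,  73.32 ] 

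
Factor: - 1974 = -2^1* 3^1 * 7^1*47^1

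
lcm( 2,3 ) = 6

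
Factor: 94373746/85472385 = 2^1 * 3^( - 1)*5^( - 1 )*401^1*117673^1 * 5698159^( - 1)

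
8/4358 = 4/2179 = 0.00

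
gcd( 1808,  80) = 16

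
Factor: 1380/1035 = 4/3 = 2^2*3^( - 1)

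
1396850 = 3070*455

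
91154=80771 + 10383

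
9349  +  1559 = 10908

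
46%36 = 10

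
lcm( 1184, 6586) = 105376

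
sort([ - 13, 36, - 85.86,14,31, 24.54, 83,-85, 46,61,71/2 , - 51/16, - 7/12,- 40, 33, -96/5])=[ - 85.86, - 85 ,-40, - 96/5, - 13, - 51/16,-7/12 , 14, 24.54, 31,33,71/2, 36,46,61,  83 ] 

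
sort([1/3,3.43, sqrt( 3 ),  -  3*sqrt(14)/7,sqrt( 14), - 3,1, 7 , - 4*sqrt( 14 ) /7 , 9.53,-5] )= [-5, - 3, - 4*sqrt(14 ) /7, - 3* sqrt ( 14 ) /7,1/3, 1, sqrt( 3),3.43 , sqrt( 14 ),7, 9.53]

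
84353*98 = 8266594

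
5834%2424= 986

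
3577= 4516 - 939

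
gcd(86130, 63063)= 99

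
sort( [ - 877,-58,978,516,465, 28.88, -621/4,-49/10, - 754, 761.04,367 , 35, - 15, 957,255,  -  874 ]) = [ - 877, - 874, - 754,  -  621/4,-58,  -  15, - 49/10, 28.88, 35,255,367, 465,  516,  761.04,957,978 ] 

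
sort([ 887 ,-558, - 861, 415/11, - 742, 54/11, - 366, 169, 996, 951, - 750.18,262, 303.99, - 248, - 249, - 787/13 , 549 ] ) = [  -  861, - 750.18, - 742 , -558,- 366,  -  249, - 248, - 787/13,54/11,415/11,169, 262, 303.99,549, 887, 951,996 ] 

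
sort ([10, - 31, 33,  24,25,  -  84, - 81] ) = [- 84,-81, - 31, 10,24,  25,33]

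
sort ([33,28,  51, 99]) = [ 28 , 33, 51,99 ]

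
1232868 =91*13548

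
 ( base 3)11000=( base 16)6c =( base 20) 58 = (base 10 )108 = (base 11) 99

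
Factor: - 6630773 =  - 6630773^1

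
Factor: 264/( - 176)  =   - 2^ (-1) * 3^1 = - 3/2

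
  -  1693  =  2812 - 4505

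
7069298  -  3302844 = 3766454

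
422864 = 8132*52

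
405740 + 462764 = 868504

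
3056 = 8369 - 5313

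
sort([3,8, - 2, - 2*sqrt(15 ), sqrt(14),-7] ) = [ - 2*sqrt(15 ),-7,-2, 3, sqrt(14 ), 8]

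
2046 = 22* 93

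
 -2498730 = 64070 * ( - 39 )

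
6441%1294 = 1265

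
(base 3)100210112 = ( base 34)662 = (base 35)5T2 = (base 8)15746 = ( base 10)7142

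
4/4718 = 2/2359 = 0.00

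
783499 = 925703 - 142204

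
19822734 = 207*95762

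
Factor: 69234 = 2^1*3^1*11^1*1049^1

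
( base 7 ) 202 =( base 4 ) 1210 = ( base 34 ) 2w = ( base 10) 100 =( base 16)64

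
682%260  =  162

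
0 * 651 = 0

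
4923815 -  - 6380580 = 11304395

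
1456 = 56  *26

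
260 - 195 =65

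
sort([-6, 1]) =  [ - 6,1 ] 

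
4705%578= 81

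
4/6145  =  4/6145  =  0.00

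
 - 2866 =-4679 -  - 1813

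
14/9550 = 7/4775 = 0.00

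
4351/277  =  15 + 196/277 = 15.71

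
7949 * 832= 6613568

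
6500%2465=1570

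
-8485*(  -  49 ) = 415765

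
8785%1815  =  1525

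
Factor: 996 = 2^2*3^1*83^1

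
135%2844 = 135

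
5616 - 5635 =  - 19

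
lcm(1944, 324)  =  1944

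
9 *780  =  7020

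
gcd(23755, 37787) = 1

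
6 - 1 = 5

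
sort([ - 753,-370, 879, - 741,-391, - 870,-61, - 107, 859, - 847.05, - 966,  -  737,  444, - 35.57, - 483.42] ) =[ - 966,-870, - 847.05,  -  753, - 741 , - 737, -483.42, - 391, - 370, - 107, - 61, -35.57, 444, 859,879]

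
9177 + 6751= 15928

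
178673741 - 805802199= - 627128458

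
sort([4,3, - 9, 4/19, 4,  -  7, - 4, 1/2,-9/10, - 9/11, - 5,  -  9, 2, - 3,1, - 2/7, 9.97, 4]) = [ - 9 , - 9,  -  7, - 5,- 4,-3, - 9/10, - 9/11, - 2/7,4/19,1/2, 1,2, 3, 4, 4,4, 9.97]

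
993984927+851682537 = 1845667464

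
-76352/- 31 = 76352/31 = 2462.97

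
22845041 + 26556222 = 49401263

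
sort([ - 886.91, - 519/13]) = [ - 886.91,  -  519/13 ]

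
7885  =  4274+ 3611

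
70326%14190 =13566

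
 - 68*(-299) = 20332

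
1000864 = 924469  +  76395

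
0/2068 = 0  =  0.00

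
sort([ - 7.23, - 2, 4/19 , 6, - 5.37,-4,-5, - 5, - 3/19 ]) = [ - 7.23,- 5.37, - 5,-5,-4,  -  2,-3/19, 4/19,6]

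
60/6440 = 3/322= 0.01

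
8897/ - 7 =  - 1271+0/1 = - 1271.00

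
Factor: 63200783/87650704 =2^( - 4)*19^1*179^1*18583^1*5478169^( - 1 )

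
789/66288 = 263/22096  =  0.01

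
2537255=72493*35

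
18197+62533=80730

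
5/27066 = 5/27066 = 0.00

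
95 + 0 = 95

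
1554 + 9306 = 10860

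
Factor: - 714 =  - 2^1*3^1*7^1*17^1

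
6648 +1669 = 8317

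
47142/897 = 52 + 166/299 = 52.56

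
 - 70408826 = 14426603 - 84835429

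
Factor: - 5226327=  - 3^2*17^1*34159^1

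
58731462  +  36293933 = 95025395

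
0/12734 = 0 = 0.00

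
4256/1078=304/77 = 3.95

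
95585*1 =95585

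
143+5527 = 5670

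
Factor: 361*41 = 14801  =  19^2*41^1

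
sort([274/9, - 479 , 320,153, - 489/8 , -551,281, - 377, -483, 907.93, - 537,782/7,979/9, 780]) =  [ - 551,-537 , - 483, - 479, - 377, - 489/8, 274/9,  979/9,782/7, 153, 281, 320, 780 , 907.93]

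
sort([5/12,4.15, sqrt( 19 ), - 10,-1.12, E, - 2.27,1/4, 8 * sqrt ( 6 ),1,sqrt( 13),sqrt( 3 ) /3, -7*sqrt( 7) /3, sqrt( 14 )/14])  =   [ - 10, - 7*sqrt ( 7)/3, - 2.27, - 1.12,1/4,sqrt (14)/14,5/12, sqrt( 3 )/3,1, E,sqrt( 13), 4.15,sqrt(19 ), 8*sqrt( 6)]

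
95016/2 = 47508  =  47508.00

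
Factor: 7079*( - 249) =-1762671= -  3^1*83^1*7079^1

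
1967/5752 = 1967/5752= 0.34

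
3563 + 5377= 8940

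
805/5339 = 805/5339 = 0.15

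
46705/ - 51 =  - 916+11/51 = -915.78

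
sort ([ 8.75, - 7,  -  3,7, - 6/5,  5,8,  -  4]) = [ - 7, - 4,  -  3,-6/5 , 5,7,8, 8.75 ] 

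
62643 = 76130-13487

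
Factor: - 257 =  - 257^1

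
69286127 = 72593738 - 3307611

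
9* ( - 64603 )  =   - 581427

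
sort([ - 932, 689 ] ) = [ - 932 , 689 ]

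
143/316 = 143/316=0.45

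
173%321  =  173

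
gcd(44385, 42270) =15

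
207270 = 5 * 41454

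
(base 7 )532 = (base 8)414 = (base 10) 268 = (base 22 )c4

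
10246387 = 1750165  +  8496222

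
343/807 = 343/807 = 0.43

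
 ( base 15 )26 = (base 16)24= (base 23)1d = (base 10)36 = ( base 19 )1h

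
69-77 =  - 8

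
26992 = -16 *( - 1687 )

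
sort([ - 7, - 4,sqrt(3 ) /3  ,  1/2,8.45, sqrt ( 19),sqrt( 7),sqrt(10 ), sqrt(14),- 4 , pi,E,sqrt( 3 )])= [ - 7, - 4, - 4, 1/2,sqrt( 3)/3, sqrt( 3),sqrt(7 ),  E,pi, sqrt(10) , sqrt( 14 ),sqrt(19 ),8.45]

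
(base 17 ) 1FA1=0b10010011001011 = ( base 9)13825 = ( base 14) 360B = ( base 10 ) 9419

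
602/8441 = 602/8441 = 0.07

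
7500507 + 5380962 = 12881469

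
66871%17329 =14884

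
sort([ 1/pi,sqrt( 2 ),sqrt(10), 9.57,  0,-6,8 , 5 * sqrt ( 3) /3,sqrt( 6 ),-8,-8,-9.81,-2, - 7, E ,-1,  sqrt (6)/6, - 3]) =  [ - 9.81 ,-8,-8, - 7 ,-6, - 3 , - 2, - 1,0,  1/pi,  sqrt(6 ) /6, sqrt (2),sqrt (6), E,5 * sqrt(3)/3, sqrt (10 ), 8  ,  9.57 ] 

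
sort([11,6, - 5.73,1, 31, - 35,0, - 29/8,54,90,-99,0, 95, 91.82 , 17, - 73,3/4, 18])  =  [ - 99,-73 , - 35, -5.73,-29/8,0, 0,3/4,1,6,11, 17,18, 31,54,90,91.82, 95 ] 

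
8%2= 0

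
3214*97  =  311758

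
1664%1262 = 402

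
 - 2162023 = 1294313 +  - 3456336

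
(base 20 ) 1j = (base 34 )15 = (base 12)33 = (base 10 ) 39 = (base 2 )100111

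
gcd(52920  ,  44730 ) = 630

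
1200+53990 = 55190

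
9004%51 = 28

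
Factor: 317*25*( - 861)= - 3^1 * 5^2*7^1*41^1*317^1 = - 6823425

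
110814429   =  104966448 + 5847981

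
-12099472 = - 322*37576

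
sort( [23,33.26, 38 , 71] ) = [23, 33.26, 38,71]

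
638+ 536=1174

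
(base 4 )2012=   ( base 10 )134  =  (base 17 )7f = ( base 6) 342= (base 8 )206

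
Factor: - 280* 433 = - 2^3*5^1*7^1*433^1=- 121240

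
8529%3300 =1929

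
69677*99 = 6898023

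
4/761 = 4/761 = 0.01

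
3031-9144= -6113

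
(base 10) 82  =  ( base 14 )5c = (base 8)122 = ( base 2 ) 1010010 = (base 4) 1102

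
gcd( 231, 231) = 231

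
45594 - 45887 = -293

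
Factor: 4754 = 2^1*2377^1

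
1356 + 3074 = 4430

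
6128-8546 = - 2418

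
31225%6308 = 5993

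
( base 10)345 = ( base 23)f0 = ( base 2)101011001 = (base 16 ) 159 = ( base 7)1002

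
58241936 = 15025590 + 43216346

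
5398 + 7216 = 12614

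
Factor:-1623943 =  - 1623943^1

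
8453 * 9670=81740510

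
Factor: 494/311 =2^1*13^1*19^1*311^(  -  1)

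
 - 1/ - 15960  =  1/15960=0.00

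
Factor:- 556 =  - 2^2 * 139^1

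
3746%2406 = 1340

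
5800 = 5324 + 476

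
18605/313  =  59 + 138/313 = 59.44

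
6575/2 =6575/2 = 3287.50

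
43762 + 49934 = 93696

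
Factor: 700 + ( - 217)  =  483=3^1*7^1*23^1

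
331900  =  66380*5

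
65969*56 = 3694264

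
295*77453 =22848635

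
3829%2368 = 1461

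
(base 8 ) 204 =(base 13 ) a2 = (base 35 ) 3R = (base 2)10000100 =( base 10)132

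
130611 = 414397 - 283786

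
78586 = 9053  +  69533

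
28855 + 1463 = 30318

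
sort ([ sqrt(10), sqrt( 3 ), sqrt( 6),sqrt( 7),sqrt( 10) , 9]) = [sqrt( 3),sqrt(6) , sqrt( 7) , sqrt ( 10 ),  sqrt( 10 ) , 9 ]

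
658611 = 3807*173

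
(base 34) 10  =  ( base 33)11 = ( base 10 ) 34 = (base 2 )100010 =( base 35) y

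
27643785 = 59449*465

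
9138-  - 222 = 9360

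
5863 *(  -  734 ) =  - 4303442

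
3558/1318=1779/659 = 2.70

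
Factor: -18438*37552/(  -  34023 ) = 2^5*7^1*11^( - 1 )*439^1* 1031^( - 1)*2347^1 = 230794592/11341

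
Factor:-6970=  - 2^1*5^1*17^1*41^1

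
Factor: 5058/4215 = 2^1*3^1*5^( - 1 ) = 6/5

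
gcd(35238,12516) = 42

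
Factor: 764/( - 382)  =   - 2^1 = - 2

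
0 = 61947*0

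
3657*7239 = 26473023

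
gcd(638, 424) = 2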